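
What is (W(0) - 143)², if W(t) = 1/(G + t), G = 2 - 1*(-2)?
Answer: 326041/16 ≈ 20378.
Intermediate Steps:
G = 4 (G = 2 + 2 = 4)
W(t) = 1/(4 + t)
(W(0) - 143)² = (1/(4 + 0) - 143)² = (1/4 - 143)² = (¼ - 143)² = (-571/4)² = 326041/16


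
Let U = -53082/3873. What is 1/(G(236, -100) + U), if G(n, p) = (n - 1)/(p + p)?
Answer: -51640/768437 ≈ -0.067201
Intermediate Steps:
U = -17694/1291 (U = -53082*1/3873 = -17694/1291 ≈ -13.706)
G(n, p) = (-1 + n)/(2*p) (G(n, p) = (-1 + n)/((2*p)) = (-1 + n)*(1/(2*p)) = (-1 + n)/(2*p))
1/(G(236, -100) + U) = 1/((1/2)*(-1 + 236)/(-100) - 17694/1291) = 1/((1/2)*(-1/100)*235 - 17694/1291) = 1/(-47/40 - 17694/1291) = 1/(-768437/51640) = -51640/768437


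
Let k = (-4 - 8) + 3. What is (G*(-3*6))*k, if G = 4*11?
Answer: 7128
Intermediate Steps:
k = -9 (k = -12 + 3 = -9)
G = 44
(G*(-3*6))*k = (44*(-3*6))*(-9) = (44*(-18))*(-9) = -792*(-9) = 7128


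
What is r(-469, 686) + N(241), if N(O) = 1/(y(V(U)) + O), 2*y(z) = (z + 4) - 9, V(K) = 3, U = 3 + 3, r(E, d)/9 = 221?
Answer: 477361/240 ≈ 1989.0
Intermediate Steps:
r(E, d) = 1989 (r(E, d) = 9*221 = 1989)
U = 6
y(z) = -5/2 + z/2 (y(z) = ((z + 4) - 9)/2 = ((4 + z) - 9)/2 = (-5 + z)/2 = -5/2 + z/2)
N(O) = 1/(-1 + O) (N(O) = 1/((-5/2 + (½)*3) + O) = 1/((-5/2 + 3/2) + O) = 1/(-1 + O))
r(-469, 686) + N(241) = 1989 + 1/(-1 + 241) = 1989 + 1/240 = 477361/240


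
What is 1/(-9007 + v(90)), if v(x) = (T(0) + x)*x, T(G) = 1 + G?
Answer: -1/817 ≈ -0.0012240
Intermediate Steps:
v(x) = x*(1 + x) (v(x) = ((1 + 0) + x)*x = (1 + x)*x = x*(1 + x))
1/(-9007 + v(90)) = 1/(-9007 + 90*(1 + 90)) = 1/(-9007 + 90*91) = 1/(-9007 + 8190) = 1/(-817) = -1/817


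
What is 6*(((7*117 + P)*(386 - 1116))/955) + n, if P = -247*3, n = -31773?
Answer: -6136971/191 ≈ -32131.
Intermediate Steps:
P = -741
6*(((7*117 + P)*(386 - 1116))/955) + n = 6*(((7*117 - 741)*(386 - 1116))/955) - 31773 = 6*(((819 - 741)*(-730))*(1/955)) - 31773 = 6*((78*(-730))*(1/955)) - 31773 = 6*(-56940*1/955) - 31773 = 6*(-11388/191) - 31773 = -68328/191 - 31773 = -6136971/191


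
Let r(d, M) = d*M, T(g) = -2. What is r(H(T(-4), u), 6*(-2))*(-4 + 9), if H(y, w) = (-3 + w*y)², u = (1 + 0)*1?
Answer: -1500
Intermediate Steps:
u = 1 (u = 1*1 = 1)
r(d, M) = M*d
r(H(T(-4), u), 6*(-2))*(-4 + 9) = ((6*(-2))*(-3 + 1*(-2))²)*(-4 + 9) = -12*(-3 - 2)²*5 = -12*(-5)²*5 = -12*25*5 = -300*5 = -1500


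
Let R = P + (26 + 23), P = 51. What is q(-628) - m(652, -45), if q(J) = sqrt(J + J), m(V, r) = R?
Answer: -100 + 2*I*sqrt(314) ≈ -100.0 + 35.44*I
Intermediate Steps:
R = 100 (R = 51 + (26 + 23) = 51 + 49 = 100)
m(V, r) = 100
q(J) = sqrt(2)*sqrt(J) (q(J) = sqrt(2*J) = sqrt(2)*sqrt(J))
q(-628) - m(652, -45) = sqrt(2)*sqrt(-628) - 1*100 = sqrt(2)*(2*I*sqrt(157)) - 100 = 2*I*sqrt(314) - 100 = -100 + 2*I*sqrt(314)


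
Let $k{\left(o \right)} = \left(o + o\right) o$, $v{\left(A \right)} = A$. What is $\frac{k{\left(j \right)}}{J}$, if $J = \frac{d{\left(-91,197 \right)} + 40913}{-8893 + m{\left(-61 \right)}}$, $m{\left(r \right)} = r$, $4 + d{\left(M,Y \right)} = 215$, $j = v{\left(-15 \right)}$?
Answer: $- \frac{335775}{3427} \approx -97.979$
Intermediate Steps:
$j = -15$
$d{\left(M,Y \right)} = 211$ ($d{\left(M,Y \right)} = -4 + 215 = 211$)
$k{\left(o \right)} = 2 o^{2}$ ($k{\left(o \right)} = 2 o o = 2 o^{2}$)
$J = - \frac{20562}{4477}$ ($J = \frac{211 + 40913}{-8893 - 61} = \frac{41124}{-8954} = 41124 \left(- \frac{1}{8954}\right) = - \frac{20562}{4477} \approx -4.5928$)
$\frac{k{\left(j \right)}}{J} = \frac{2 \left(-15\right)^{2}}{- \frac{20562}{4477}} = 2 \cdot 225 \left(- \frac{4477}{20562}\right) = 450 \left(- \frac{4477}{20562}\right) = - \frac{335775}{3427}$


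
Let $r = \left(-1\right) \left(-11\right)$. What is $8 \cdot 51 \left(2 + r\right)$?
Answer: $5304$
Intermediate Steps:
$r = 11$
$8 \cdot 51 \left(2 + r\right) = 8 \cdot 51 \left(2 + 11\right) = 8 \cdot 51 \cdot 13 = 8 \cdot 663 = 5304$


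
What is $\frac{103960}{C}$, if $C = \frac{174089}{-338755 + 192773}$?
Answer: $- \frac{15176288720}{174089} \approx -87176.0$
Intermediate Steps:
$C = - \frac{174089}{145982}$ ($C = \frac{174089}{-145982} = 174089 \left(- \frac{1}{145982}\right) = - \frac{174089}{145982} \approx -1.1925$)
$\frac{103960}{C} = \frac{103960}{- \frac{174089}{145982}} = 103960 \left(- \frac{145982}{174089}\right) = - \frac{15176288720}{174089}$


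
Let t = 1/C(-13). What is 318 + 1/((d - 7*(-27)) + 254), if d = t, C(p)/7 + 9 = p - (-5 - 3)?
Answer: 13805432/43413 ≈ 318.00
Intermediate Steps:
C(p) = -7 + 7*p (C(p) = -63 + 7*(p - (-5 - 3)) = -63 + 7*(p - 1*(-8)) = -63 + 7*(p + 8) = -63 + 7*(8 + p) = -63 + (56 + 7*p) = -7 + 7*p)
t = -1/98 (t = 1/(-7 + 7*(-13)) = 1/(-7 - 91) = 1/(-98) = -1/98 ≈ -0.010204)
d = -1/98 ≈ -0.010204
318 + 1/((d - 7*(-27)) + 254) = 318 + 1/((-1/98 - 7*(-27)) + 254) = 318 + 1/((-1/98 - 1*(-189)) + 254) = 318 + 1/((-1/98 + 189) + 254) = 318 + 1/(18521/98 + 254) = 318 + 1/(43413/98) = 318 + 98/43413 = 13805432/43413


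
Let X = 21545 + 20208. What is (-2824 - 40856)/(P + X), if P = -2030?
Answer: -14560/13241 ≈ -1.0996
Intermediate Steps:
X = 41753
(-2824 - 40856)/(P + X) = (-2824 - 40856)/(-2030 + 41753) = -43680/39723 = -43680*1/39723 = -14560/13241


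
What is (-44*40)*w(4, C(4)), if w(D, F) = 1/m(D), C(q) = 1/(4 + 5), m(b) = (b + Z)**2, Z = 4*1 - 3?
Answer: -352/5 ≈ -70.400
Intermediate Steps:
Z = 1 (Z = 4 - 3 = 1)
m(b) = (1 + b)**2 (m(b) = (b + 1)**2 = (1 + b)**2)
C(q) = 1/9
w(D, F) = (1 + D)**(-2) (w(D, F) = 1/((1 + D)**2) = (1 + D)**(-2))
(-44*40)*w(4, C(4)) = (-44*40)/(1 + 4)**2 = -1760/5**2 = -1760*1/25 = -352/5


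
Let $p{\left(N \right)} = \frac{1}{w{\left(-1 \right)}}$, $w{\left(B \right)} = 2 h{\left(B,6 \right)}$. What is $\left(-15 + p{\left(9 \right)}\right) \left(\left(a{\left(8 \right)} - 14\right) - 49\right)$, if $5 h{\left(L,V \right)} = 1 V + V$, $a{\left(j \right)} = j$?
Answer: $\frac{19525}{24} \approx 813.54$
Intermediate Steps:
$h{\left(L,V \right)} = \frac{2 V}{5}$ ($h{\left(L,V \right)} = \frac{1 V + V}{5} = \frac{V + V}{5} = \frac{2 V}{5}$)
$w{\left(B \right)} = \frac{24}{5}$ ($w{\left(B \right)} = 2 \cdot \frac{2}{5} \cdot 6 = 2 \cdot \frac{12}{5} = \frac{24}{5}$)
$p{\left(N \right)} = \frac{5}{24}$ ($p{\left(N \right)} = \frac{1}{\frac{24}{5}} = \frac{5}{24}$)
$\left(-15 + p{\left(9 \right)}\right) \left(\left(a{\left(8 \right)} - 14\right) - 49\right) = \left(-15 + \frac{5}{24}\right) \left(\left(8 - 14\right) - 49\right) = - \frac{355 \left(-6 - 49\right)}{24} = \left(- \frac{355}{24}\right) \left(-55\right) = \frac{19525}{24}$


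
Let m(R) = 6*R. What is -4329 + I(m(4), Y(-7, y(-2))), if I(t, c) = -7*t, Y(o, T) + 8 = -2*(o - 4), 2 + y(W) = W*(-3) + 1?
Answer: -4497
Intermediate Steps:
y(W) = -1 - 3*W (y(W) = -2 + (W*(-3) + 1) = -2 + (-3*W + 1) = -2 + (1 - 3*W) = -1 - 3*W)
Y(o, T) = -2*o (Y(o, T) = -8 - 2*(o - 4) = -8 - 2*(-4 + o) = -8 + (8 - 2*o) = -2*o)
-4329 + I(m(4), Y(-7, y(-2))) = -4329 - 42*4 = -4329 - 7*24 = -4329 - 168 = -4497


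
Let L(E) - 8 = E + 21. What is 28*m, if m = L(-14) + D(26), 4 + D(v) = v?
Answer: 1036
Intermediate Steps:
L(E) = 29 + E (L(E) = 8 + (E + 21) = 8 + (21 + E) = 29 + E)
D(v) = -4 + v
m = 37 (m = (29 - 14) + (-4 + 26) = 15 + 22 = 37)
28*m = 28*37 = 1036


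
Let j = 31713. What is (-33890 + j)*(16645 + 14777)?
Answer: -68405694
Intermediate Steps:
(-33890 + j)*(16645 + 14777) = (-33890 + 31713)*(16645 + 14777) = -2177*31422 = -68405694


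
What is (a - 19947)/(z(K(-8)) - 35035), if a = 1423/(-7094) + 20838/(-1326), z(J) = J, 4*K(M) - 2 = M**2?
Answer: 31297339923/54901093819 ≈ 0.57007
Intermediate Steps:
K(M) = 1/2 + M**2/4
a = -24951945/1567774 (a = 1423*(-1/7094) + 20838*(-1/1326) = -1423/7094 - 3473/221 = -24951945/1567774 ≈ -15.916)
(a - 19947)/(z(K(-8)) - 35035) = (-24951945/1567774 - 19947)/((1/2 + (1/4)*(-8)**2) - 35035) = -31297339923/(1567774*((1/2 + (1/4)*64) - 35035)) = -31297339923/(1567774*((1/2 + 16) - 35035)) = -31297339923/(1567774*(33/2 - 35035)) = -31297339923/(1567774*(-70037/2)) = -31297339923/1567774*(-2/70037) = 31297339923/54901093819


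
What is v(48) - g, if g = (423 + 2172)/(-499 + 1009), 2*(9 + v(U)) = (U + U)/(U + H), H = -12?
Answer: -1301/102 ≈ -12.755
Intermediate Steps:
v(U) = -9 + U/(-12 + U) (v(U) = -9 + ((U + U)/(U - 12))/2 = -9 + ((2*U)/(-12 + U))/2 = -9 + (2*U/(-12 + U))/2 = -9 + U/(-12 + U))
g = 173/34 (g = 2595/510 = 2595*(1/510) = 173/34 ≈ 5.0882)
v(48) - g = 4*(27 - 2*48)/(-12 + 48) - 1*173/34 = 4*(27 - 96)/36 - 173/34 = 4*(1/36)*(-69) - 173/34 = -23/3 - 173/34 = -1301/102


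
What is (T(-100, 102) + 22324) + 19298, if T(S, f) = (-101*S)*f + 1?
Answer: 1071823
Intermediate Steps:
T(S, f) = 1 - 101*S*f (T(S, f) = -101*S*f + 1 = 1 - 101*S*f)
(T(-100, 102) + 22324) + 19298 = ((1 - 101*(-100)*102) + 22324) + 19298 = ((1 + 1030200) + 22324) + 19298 = (1030201 + 22324) + 19298 = 1052525 + 19298 = 1071823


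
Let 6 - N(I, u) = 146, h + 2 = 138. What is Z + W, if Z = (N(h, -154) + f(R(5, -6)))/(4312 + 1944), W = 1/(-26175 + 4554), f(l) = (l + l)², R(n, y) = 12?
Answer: 2355125/33815244 ≈ 0.069647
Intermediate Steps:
h = 136 (h = -2 + 138 = 136)
f(l) = 4*l² (f(l) = (2*l)² = 4*l²)
N(I, u) = -140 (N(I, u) = 6 - 1*146 = 6 - 146 = -140)
W = -1/21621 (W = 1/(-21621) = -1/21621 ≈ -4.6251e-5)
Z = 109/1564 (Z = (-140 + 4*12²)/(4312 + 1944) = (-140 + 4*144)/6256 = (-140 + 576)*(1/6256) = 436*(1/6256) = 109/1564 ≈ 0.069693)
Z + W = 109/1564 - 1/21621 = 2355125/33815244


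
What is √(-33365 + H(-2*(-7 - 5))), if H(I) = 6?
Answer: I*√33359 ≈ 182.64*I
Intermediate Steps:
√(-33365 + H(-2*(-7 - 5))) = √(-33365 + 6) = √(-33359) = I*√33359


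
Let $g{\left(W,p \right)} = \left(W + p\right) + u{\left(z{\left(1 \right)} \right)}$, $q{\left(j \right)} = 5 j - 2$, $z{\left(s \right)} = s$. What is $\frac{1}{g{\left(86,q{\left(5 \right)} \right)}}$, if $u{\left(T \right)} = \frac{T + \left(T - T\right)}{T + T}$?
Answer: $\frac{2}{219} \approx 0.0091324$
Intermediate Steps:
$u{\left(T \right)} = \frac{1}{2}$ ($u{\left(T \right)} = \frac{T + 0}{2 T} = T \frac{1}{2 T} = \frac{1}{2}$)
$q{\left(j \right)} = -2 + 5 j$
$g{\left(W,p \right)} = \frac{1}{2} + W + p$ ($g{\left(W,p \right)} = \left(W + p\right) + \frac{1}{2} = \frac{1}{2} + W + p$)
$\frac{1}{g{\left(86,q{\left(5 \right)} \right)}} = \frac{1}{\frac{1}{2} + 86 + \left(-2 + 5 \cdot 5\right)} = \frac{1}{\frac{1}{2} + 86 + \left(-2 + 25\right)} = \frac{1}{\frac{1}{2} + 86 + 23} = \frac{1}{\frac{219}{2}} = \frac{2}{219}$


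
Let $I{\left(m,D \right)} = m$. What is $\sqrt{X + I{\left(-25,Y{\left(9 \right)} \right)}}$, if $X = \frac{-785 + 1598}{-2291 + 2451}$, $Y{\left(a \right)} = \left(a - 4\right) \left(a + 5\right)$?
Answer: $\frac{i \sqrt{31870}}{40} \approx 4.463 i$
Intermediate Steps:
$Y{\left(a \right)} = \left(-4 + a\right) \left(5 + a\right)$
$X = \frac{813}{160} \approx 5.0813$
$\sqrt{X + I{\left(-25,Y{\left(9 \right)} \right)}} = \sqrt{\frac{813}{160} - 25} = \sqrt{- \frac{3187}{160}} = \frac{i \sqrt{31870}}{40}$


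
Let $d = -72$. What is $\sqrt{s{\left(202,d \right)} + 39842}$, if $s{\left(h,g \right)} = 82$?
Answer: $6 \sqrt{1109} \approx 199.81$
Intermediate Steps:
$\sqrt{s{\left(202,d \right)} + 39842} = \sqrt{82 + 39842} = \sqrt{39924} = 6 \sqrt{1109}$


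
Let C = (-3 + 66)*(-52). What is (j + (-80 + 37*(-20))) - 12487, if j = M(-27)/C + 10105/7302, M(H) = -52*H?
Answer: -680125169/51114 ≈ -13306.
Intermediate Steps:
C = -3276 (C = 63*(-52) = -3276)
j = 48829/51114 (j = -52*(-27)/(-3276) + 10105/7302 = 1404*(-1/3276) + 10105*(1/7302) = -3/7 + 10105/7302 = 48829/51114 ≈ 0.95530)
(j + (-80 + 37*(-20))) - 12487 = (48829/51114 + (-80 + 37*(-20))) - 12487 = (48829/51114 + (-80 - 740)) - 12487 = (48829/51114 - 820) - 12487 = -41864651/51114 - 12487 = -680125169/51114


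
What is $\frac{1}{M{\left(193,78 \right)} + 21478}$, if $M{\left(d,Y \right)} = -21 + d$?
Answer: $\frac{1}{21650} \approx 4.6189 \cdot 10^{-5}$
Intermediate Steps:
$\frac{1}{M{\left(193,78 \right)} + 21478} = \frac{1}{\left(-21 + 193\right) + 21478} = \frac{1}{172 + 21478} = \frac{1}{21650}$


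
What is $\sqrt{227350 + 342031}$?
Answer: $\sqrt{569381} \approx 754.57$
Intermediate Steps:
$\sqrt{227350 + 342031} = \sqrt{569381}$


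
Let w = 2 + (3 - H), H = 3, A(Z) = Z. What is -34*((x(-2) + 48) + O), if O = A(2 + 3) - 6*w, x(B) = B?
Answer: -1326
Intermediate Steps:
w = 2 (w = 2 + (3 - 1*3) = 2 + (3 - 3) = 2 + 0 = 2)
O = -7 (O = (2 + 3) - 6*2 = 5 - 12 = -7)
-34*((x(-2) + 48) + O) = -34*((-2 + 48) - 7) = -34*(46 - 7) = -34*39 = -1326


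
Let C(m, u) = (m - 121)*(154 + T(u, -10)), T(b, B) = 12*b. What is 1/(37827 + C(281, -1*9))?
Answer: 1/45187 ≈ 2.2130e-5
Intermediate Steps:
C(m, u) = (-121 + m)*(154 + 12*u) (C(m, u) = (m - 121)*(154 + 12*u) = (-121 + m)*(154 + 12*u))
1/(37827 + C(281, -1*9)) = 1/(37827 + (-18634 - (-1452)*9 + 154*281 + 12*281*(-1*9))) = 1/(37827 + (-18634 - 1452*(-9) + 43274 + 12*281*(-9))) = 1/(37827 + (-18634 + 13068 + 43274 - 30348)) = 1/(37827 + 7360) = 1/45187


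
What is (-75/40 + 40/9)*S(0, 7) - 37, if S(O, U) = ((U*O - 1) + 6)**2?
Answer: 1961/72 ≈ 27.236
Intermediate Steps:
S(O, U) = (5 + O*U)**2 (S(O, U) = ((O*U - 1) + 6)**2 = ((-1 + O*U) + 6)**2 = (5 + O*U)**2)
(-75/40 + 40/9)*S(0, 7) - 37 = (-75/40 + 40/9)*(5 + 0*7)**2 - 37 = (-75*1/40 + 40*(1/9))*(5 + 0)**2 - 37 = (-15/8 + 40/9)*5**2 - 37 = (185/72)*25 - 37 = 4625/72 - 37 = 1961/72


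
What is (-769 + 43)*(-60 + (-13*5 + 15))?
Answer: 79860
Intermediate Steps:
(-769 + 43)*(-60 + (-13*5 + 15)) = -726*(-60 + (-65 + 15)) = -726*(-60 - 50) = -726*(-110) = 79860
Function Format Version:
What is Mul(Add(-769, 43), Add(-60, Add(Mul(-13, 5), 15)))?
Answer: 79860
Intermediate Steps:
Mul(Add(-769, 43), Add(-60, Add(Mul(-13, 5), 15))) = Mul(-726, Add(-60, Add(-65, 15))) = Mul(-726, Add(-60, -50)) = Mul(-726, -110) = 79860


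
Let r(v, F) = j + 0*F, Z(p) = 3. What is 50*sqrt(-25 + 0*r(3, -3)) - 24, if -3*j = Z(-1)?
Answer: -24 + 250*I ≈ -24.0 + 250.0*I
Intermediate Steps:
j = -1 (j = -1/3*3 = -1)
r(v, F) = -1 (r(v, F) = -1 + 0*F = -1 + 0 = -1)
50*sqrt(-25 + 0*r(3, -3)) - 24 = 50*sqrt(-25 + 0*(-1)) - 24 = 50*sqrt(-25 + 0) - 24 = 50*sqrt(-25) - 24 = 50*(5*I) - 24 = 250*I - 24 = -24 + 250*I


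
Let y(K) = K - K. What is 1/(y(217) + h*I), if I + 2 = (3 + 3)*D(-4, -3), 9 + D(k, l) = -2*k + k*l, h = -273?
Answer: -1/17472 ≈ -5.7234e-5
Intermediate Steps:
y(K) = 0
D(k, l) = -9 - 2*k + k*l (D(k, l) = -9 + (-2*k + k*l) = -9 - 2*k + k*l)
I = 64 (I = -2 + (3 + 3)*(-9 - 2*(-4) - 4*(-3)) = -2 + 6*(-9 + 8 + 12) = -2 + 6*11 = -2 + 66 = 64)
1/(y(217) + h*I) = 1/(0 - 273*64) = 1/(0 - 17472) = 1/(-17472) = -1/17472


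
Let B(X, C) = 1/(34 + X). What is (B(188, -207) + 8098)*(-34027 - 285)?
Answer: -30842319092/111 ≈ -2.7786e+8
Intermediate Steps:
(B(188, -207) + 8098)*(-34027 - 285) = (1/(34 + 188) + 8098)*(-34027 - 285) = (1/222 + 8098)*(-34312) = (1797757/222)*(-34312) = -30842319092/111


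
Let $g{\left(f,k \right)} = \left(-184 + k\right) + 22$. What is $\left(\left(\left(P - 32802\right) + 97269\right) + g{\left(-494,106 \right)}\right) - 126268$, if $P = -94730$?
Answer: $-156587$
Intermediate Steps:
$g{\left(f,k \right)} = -162 + k$
$\left(\left(\left(P - 32802\right) + 97269\right) + g{\left(-494,106 \right)}\right) - 126268 = \left(\left(\left(-94730 - 32802\right) + 97269\right) + \left(-162 + 106\right)\right) - 126268 = \left(\left(-127532 + 97269\right) - 56\right) - 126268 = \left(-30263 - 56\right) - 126268 = -30319 - 126268 = -156587$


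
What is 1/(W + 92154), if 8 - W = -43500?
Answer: 1/135662 ≈ 7.3713e-6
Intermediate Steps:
W = 43508 (W = 8 - 1*(-43500) = 8 + 43500 = 43508)
1/(W + 92154) = 1/(43508 + 92154) = 1/135662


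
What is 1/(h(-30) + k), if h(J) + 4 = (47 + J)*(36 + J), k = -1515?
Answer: -1/1417 ≈ -0.00070572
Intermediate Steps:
h(J) = -4 + (36 + J)*(47 + J) (h(J) = -4 + (47 + J)*(36 + J) = -4 + (36 + J)*(47 + J))
1/(h(-30) + k) = 1/((1688 + (-30)**2 + 83*(-30)) - 1515) = 1/((1688 + 900 - 2490) - 1515) = 1/(98 - 1515) = 1/(-1417) = -1/1417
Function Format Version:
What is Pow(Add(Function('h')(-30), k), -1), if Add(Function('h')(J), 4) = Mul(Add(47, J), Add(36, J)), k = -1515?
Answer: Rational(-1, 1417) ≈ -0.00070572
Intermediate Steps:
Function('h')(J) = Add(-4, Mul(Add(36, J), Add(47, J))) (Function('h')(J) = Add(-4, Mul(Add(47, J), Add(36, J))) = Add(-4, Mul(Add(36, J), Add(47, J))))
Pow(Add(Function('h')(-30), k), -1) = Pow(Add(Add(1688, Pow(-30, 2), Mul(83, -30)), -1515), -1) = Pow(Add(Add(1688, 900, -2490), -1515), -1) = Pow(Add(98, -1515), -1) = Pow(-1417, -1) = Rational(-1, 1417)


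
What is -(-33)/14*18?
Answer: 297/7 ≈ 42.429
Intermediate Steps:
-(-33)/14*18 = -3*(-11/14)*18 = (33/14)*18 = 297/7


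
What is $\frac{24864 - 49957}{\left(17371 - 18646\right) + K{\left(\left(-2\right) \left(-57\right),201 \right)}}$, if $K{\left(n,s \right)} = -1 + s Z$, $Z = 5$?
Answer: $\frac{25093}{271} \approx 92.594$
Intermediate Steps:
$K{\left(n,s \right)} = -1 + 5 s$ ($K{\left(n,s \right)} = -1 + s 5 = -1 + 5 s$)
$\frac{24864 - 49957}{\left(17371 - 18646\right) + K{\left(\left(-2\right) \left(-57\right),201 \right)}} = \frac{24864 - 49957}{\left(17371 - 18646\right) + \left(-1 + 5 \cdot 201\right)} = - \frac{25093}{\left(17371 - 18646\right) + \left(-1 + 1005\right)} = - \frac{25093}{-1275 + 1004} = - \frac{25093}{-271} = \left(-25093\right) \left(- \frac{1}{271}\right) = \frac{25093}{271}$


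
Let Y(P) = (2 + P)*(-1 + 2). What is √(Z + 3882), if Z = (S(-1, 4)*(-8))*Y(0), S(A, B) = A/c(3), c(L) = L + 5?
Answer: 2*√971 ≈ 62.322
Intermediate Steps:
c(L) = 5 + L
Y(P) = 2 + P (Y(P) = (2 + P)*1 = 2 + P)
S(A, B) = A/8 (S(A, B) = A/(5 + 3) = A/8)
Z = 2 (Z = (((⅛)*(-1))*(-8))*(2 + 0) = -⅛*(-8)*2 = 1*2 = 2)
√(Z + 3882) = √(2 + 3882) = √3884 = 2*√971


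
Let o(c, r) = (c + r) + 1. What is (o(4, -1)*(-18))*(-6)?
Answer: 432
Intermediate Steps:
o(c, r) = 1 + c + r
(o(4, -1)*(-18))*(-6) = ((1 + 4 - 1)*(-18))*(-6) = (4*(-18))*(-6) = -72*(-6) = 432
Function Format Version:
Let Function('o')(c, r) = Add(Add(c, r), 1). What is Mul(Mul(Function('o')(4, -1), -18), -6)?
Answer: 432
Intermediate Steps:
Function('o')(c, r) = Add(1, c, r)
Mul(Mul(Function('o')(4, -1), -18), -6) = Mul(Mul(Add(1, 4, -1), -18), -6) = Mul(Mul(4, -18), -6) = Mul(-72, -6) = 432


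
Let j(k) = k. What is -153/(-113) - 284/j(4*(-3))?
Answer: 8482/339 ≈ 25.021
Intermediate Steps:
-153/(-113) - 284/j(4*(-3)) = -153/(-113) - 284/(4*(-3)) = -153*(-1/113) - 284/(-12) = 153/113 - 284*(-1/12) = 153/113 + 71/3 = 8482/339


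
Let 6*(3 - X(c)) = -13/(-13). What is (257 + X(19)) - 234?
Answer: 155/6 ≈ 25.833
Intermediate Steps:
X(c) = 17/6 (X(c) = 3 - (-13)/(6*(-13)) = 3 - (-13)*(-1)/(6*13) = 3 - 1/6*1 = 3 - 1/6 = 17/6)
(257 + X(19)) - 234 = (257 + 17/6) - 234 = 1559/6 - 234 = 155/6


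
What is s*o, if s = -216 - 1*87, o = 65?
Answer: -19695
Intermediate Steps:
s = -303 (s = -216 - 87 = -303)
s*o = -303*65 = -19695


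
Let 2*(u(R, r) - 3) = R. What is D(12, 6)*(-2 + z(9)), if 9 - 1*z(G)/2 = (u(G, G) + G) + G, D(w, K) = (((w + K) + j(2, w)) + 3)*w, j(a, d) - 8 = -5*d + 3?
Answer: 11760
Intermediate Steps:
u(R, r) = 3 + R/2
j(a, d) = 11 - 5*d (j(a, d) = 8 + (-5*d + 3) = 8 + (3 - 5*d) = 11 - 5*d)
D(w, K) = w*(14 + K - 4*w) (D(w, K) = (((w + K) + (11 - 5*w)) + 3)*w = (((K + w) + (11 - 5*w)) + 3)*w = ((11 + K - 4*w) + 3)*w = (14 + K - 4*w)*w = w*(14 + K - 4*w))
z(G) = 12 - 5*G (z(G) = 18 - 2*(((3 + G/2) + G) + G) = 18 - 2*((3 + 3*G/2) + G) = 18 - 2*(3 + 5*G/2) = 18 + (-6 - 5*G) = 12 - 5*G)
D(12, 6)*(-2 + z(9)) = (12*(14 + 6 - 4*12))*(-2 + (12 - 5*9)) = (12*(14 + 6 - 48))*(-2 + (12 - 45)) = (12*(-28))*(-2 - 33) = -336*(-35) = 11760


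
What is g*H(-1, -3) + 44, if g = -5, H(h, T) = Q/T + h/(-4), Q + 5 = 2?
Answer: 151/4 ≈ 37.750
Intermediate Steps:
Q = -3 (Q = -5 + 2 = -3)
H(h, T) = -3/T - h/4 (H(h, T) = -3/T + h/(-4) = -3/T + h*(-¼) = -3/T - h/4)
g*H(-1, -3) + 44 = -5*(-3/(-3) - ¼*(-1)) + 44 = -5*(-3*(-⅓) + ¼) + 44 = -5*(1 + ¼) + 44 = -5*5/4 + 44 = -25/4 + 44 = 151/4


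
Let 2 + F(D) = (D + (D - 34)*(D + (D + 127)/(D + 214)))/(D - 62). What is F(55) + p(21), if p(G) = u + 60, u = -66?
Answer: -344376/1883 ≈ -182.89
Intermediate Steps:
p(G) = -6 (p(G) = -66 + 60 = -6)
F(D) = -2 + (D + (-34 + D)*(D + (127 + D)/(214 + D)))/(-62 + D) (F(D) = -2 + (D + (D - 34)*(D + (D + 127)/(D + 214)))/(D - 62) = -2 + (D + (-34 + D)*(D + (127 + D)/(214 + D)))/(-62 + D))
F(55) + p(21) = (22218 + 55**3 - 7273*55 + 180*55**2)/(-13268 + 55**2 + 152*55) - 6 = (22218 + 166375 - 400015 + 180*3025)/(-13268 + 3025 + 8360) - 6 = (22218 + 166375 - 400015 + 544500)/(-1883) - 6 = -1/1883*333078 - 6 = -333078/1883 - 6 = -344376/1883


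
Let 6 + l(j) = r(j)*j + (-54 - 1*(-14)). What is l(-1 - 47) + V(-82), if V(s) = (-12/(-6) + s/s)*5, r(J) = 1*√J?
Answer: -31 - 192*I*√3 ≈ -31.0 - 332.55*I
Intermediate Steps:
r(J) = √J
V(s) = 15 (V(s) = (-12*(-⅙) + 1)*5 = (2 + 1)*5 = 3*5 = 15)
l(j) = -46 + j^(3/2) (l(j) = -6 + (√j*j + (-54 - 1*(-14))) = -6 + (j^(3/2) + (-54 + 14)) = -6 + (j^(3/2) - 40) = -6 + (-40 + j^(3/2)) = -46 + j^(3/2))
l(-1 - 47) + V(-82) = (-46 + (-1 - 47)^(3/2)) + 15 = (-46 + (-48)^(3/2)) + 15 = (-46 - 192*I*√3) + 15 = -31 - 192*I*√3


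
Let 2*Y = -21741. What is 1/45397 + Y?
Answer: -986976175/90794 ≈ -10871.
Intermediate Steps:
Y = -21741/2 (Y = (1/2)*(-21741) = -21741/2 ≈ -10871.)
1/45397 + Y = 1/45397 - 21741/2 = -986976175/90794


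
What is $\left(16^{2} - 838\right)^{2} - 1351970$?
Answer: $-1013246$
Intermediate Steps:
$\left(16^{2} - 838\right)^{2} - 1351970 = \left(256 - 838\right)^{2} - 1351970 = \left(-582\right)^{2} - 1351970 = 338724 - 1351970 = -1013246$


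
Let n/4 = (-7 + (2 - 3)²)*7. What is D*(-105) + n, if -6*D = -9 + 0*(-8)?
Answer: -651/2 ≈ -325.50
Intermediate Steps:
D = 3/2 (D = -(-9 + 0*(-8))/6 = -(-9 + 0)/6 = -⅙*(-9) = 3/2 ≈ 1.5000)
n = -168 (n = 4*((-7 + (2 - 3)²)*7) = 4*((-7 + (-1)²)*7) = 4*((-7 + 1)*7) = 4*(-6*7) = 4*(-42) = -168)
D*(-105) + n = (3/2)*(-105) - 168 = -315/2 - 168 = -651/2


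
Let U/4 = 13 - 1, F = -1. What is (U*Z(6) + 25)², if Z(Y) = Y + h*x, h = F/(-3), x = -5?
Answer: 54289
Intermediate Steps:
h = ⅓ (h = -1/(-3) = -1*(-⅓) = ⅓ ≈ 0.33333)
Z(Y) = -5/3 + Y (Z(Y) = Y + (⅓)*(-5) = Y - 5/3 = -5/3 + Y)
U = 48 (U = 4*(13 - 1) = 4*12 = 48)
(U*Z(6) + 25)² = (48*(-5/3 + 6) + 25)² = (48*(13/3) + 25)² = (208 + 25)² = 233² = 54289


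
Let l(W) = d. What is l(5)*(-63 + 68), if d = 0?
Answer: 0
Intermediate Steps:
l(W) = 0
l(5)*(-63 + 68) = 0*(-63 + 68) = 0*5 = 0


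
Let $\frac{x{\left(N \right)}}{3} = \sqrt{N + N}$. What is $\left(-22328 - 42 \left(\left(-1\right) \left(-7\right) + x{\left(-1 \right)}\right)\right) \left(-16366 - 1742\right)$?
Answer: $409639176 + 2281608 i \sqrt{2} \approx 4.0964 \cdot 10^{8} + 3.2267 \cdot 10^{6} i$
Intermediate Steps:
$x{\left(N \right)} = 3 \sqrt{2} \sqrt{N}$ ($x{\left(N \right)} = 3 \sqrt{N + N} = 3 \sqrt{2 N} = 3 \sqrt{2} \sqrt{N}$)
$\left(-22328 - 42 \left(\left(-1\right) \left(-7\right) + x{\left(-1 \right)}\right)\right) \left(-16366 - 1742\right) = \left(-22328 - 42 \left(\left(-1\right) \left(-7\right) + 3 \sqrt{2} \sqrt{-1}\right)\right) \left(-16366 - 1742\right) = \left(-22328 - 42 \left(7 + 3 \sqrt{2} i\right)\right) \left(-18108\right) = \left(-22328 - 42 \left(7 + 3 i \sqrt{2}\right)\right) \left(-18108\right) = \left(-22328 - \left(294 + 126 i \sqrt{2}\right)\right) \left(-18108\right) = \left(-22622 - 126 i \sqrt{2}\right) \left(-18108\right) = 409639176 + 2281608 i \sqrt{2}$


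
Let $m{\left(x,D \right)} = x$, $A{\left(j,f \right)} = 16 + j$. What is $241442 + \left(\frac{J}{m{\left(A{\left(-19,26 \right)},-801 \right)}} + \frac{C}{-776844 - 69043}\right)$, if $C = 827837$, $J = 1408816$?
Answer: $- \frac{579003676141}{2537661} \approx -2.2816 \cdot 10^{5}$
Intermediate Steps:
$241442 + \left(\frac{J}{m{\left(A{\left(-19,26 \right)},-801 \right)}} + \frac{C}{-776844 - 69043}\right) = 241442 + \left(\frac{1408816}{16 - 19} + \frac{827837}{-776844 - 69043}\right) = 241442 + \left(\frac{1408816}{-3} + \frac{827837}{-776844 - 69043}\right) = 241442 + \left(1408816 \left(- \frac{1}{3}\right) + \frac{827837}{-845887}\right) = 241442 + \left(- \frac{1408816}{3} + 827837 \left(- \frac{1}{845887}\right)\right) = 241442 - \frac{1191701623303}{2537661} = - \frac{579003676141}{2537661}$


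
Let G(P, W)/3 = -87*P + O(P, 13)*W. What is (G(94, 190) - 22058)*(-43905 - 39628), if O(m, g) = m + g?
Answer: -1202708134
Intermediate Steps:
O(m, g) = g + m
G(P, W) = -261*P + 3*W*(13 + P) (G(P, W) = 3*(-87*P + (13 + P)*W) = 3*(-87*P + W*(13 + P)) = -261*P + 3*W*(13 + P))
(G(94, 190) - 22058)*(-43905 - 39628) = ((-261*94 + 3*190*(13 + 94)) - 22058)*(-43905 - 39628) = ((-24534 + 3*190*107) - 22058)*(-83533) = ((-24534 + 60990) - 22058)*(-83533) = (36456 - 22058)*(-83533) = 14398*(-83533) = -1202708134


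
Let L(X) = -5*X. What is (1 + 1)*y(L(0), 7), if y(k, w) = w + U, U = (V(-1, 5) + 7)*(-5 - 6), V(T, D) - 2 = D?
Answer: -294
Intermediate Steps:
V(T, D) = 2 + D
U = -154 (U = ((2 + 5) + 7)*(-5 - 6) = (7 + 7)*(-11) = 14*(-11) = -154)
y(k, w) = -154 + w (y(k, w) = w - 154 = -154 + w)
(1 + 1)*y(L(0), 7) = (1 + 1)*(-154 + 7) = 2*(-147) = -294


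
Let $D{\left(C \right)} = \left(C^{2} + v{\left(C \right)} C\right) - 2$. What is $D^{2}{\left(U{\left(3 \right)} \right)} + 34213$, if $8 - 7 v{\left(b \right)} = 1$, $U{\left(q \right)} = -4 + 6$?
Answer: $34229$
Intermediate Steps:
$U{\left(q \right)} = 2$
$v{\left(b \right)} = 1$ ($v{\left(b \right)} = \frac{8}{7} - \frac{1}{7} = 1$)
$D{\left(C \right)} = -2 + C + C^{2}$ ($D{\left(C \right)} = \left(C^{2} + 1 C\right) - 2 = \left(C^{2} + C\right) - 2 = \left(C + C^{2}\right) - 2 = -2 + C + C^{2}$)
$D^{2}{\left(U{\left(3 \right)} \right)} + 34213 = \left(-2 + 2 + 2^{2}\right)^{2} + 34213 = \left(-2 + 2 + 4\right)^{2} + 34213 = 4^{2} + 34213 = 16 + 34213 = 34229$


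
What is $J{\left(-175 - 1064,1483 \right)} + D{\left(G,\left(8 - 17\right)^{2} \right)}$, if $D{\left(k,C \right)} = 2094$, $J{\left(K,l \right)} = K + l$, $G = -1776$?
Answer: $2338$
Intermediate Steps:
$J{\left(-175 - 1064,1483 \right)} + D{\left(G,\left(8 - 17\right)^{2} \right)} = \left(\left(-175 - 1064\right) + 1483\right) + 2094 = \left(-1239 + 1483\right) + 2094 = 244 + 2094 = 2338$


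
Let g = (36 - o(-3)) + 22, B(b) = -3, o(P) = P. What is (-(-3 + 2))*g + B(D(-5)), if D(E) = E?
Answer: 58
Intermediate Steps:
g = 61 (g = (36 - 1*(-3)) + 22 = (36 + 3) + 22 = 39 + 22 = 61)
(-(-3 + 2))*g + B(D(-5)) = -(-3 + 2)*61 - 3 = -1*(-1)*61 - 3 = 1*61 - 3 = 61 - 3 = 58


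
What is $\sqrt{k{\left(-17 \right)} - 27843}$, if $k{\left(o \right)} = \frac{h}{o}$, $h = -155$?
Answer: $\frac{2 i \sqrt{2010998}}{17} \approx 166.83 i$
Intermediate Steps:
$k{\left(o \right)} = - \frac{155}{o}$
$\sqrt{k{\left(-17 \right)} - 27843} = \sqrt{- \frac{155}{-17} - 27843} = \sqrt{\left(-155\right) \left(- \frac{1}{17}\right) - 27843} = \sqrt{\frac{155}{17} - 27843} = \sqrt{- \frac{473176}{17}} = \frac{2 i \sqrt{2010998}}{17}$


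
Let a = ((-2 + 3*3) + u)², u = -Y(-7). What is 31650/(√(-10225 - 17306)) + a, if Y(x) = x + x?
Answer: 441 - 10550*I*√3059/3059 ≈ 441.0 - 190.75*I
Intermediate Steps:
Y(x) = 2*x
u = 14 (u = -2*(-7) = -1*(-14) = 14)
a = 441 (a = ((-2 + 3*3) + 14)² = ((-2 + 9) + 14)² = (7 + 14)² = 21² = 441)
31650/(√(-10225 - 17306)) + a = 31650/(√(-10225 - 17306)) + 441 = 31650/(√(-27531)) + 441 = 31650/((3*I*√3059)) + 441 = 31650*(-I*√3059/9177) + 441 = -10550*I*√3059/3059 + 441 = 441 - 10550*I*√3059/3059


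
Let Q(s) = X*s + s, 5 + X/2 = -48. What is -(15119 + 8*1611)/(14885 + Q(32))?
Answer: -28007/11525 ≈ -2.4301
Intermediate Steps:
X = -106 (X = -10 + 2*(-48) = -10 - 96 = -106)
Q(s) = -105*s (Q(s) = -106*s + s = -105*s)
-(15119 + 8*1611)/(14885 + Q(32)) = -(15119 + 8*1611)/(14885 - 105*32) = -(15119 + 12888)/(14885 - 3360) = -28007/11525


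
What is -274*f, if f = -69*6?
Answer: 113436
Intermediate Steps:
f = -414
-274*f = -274*(-414) = 113436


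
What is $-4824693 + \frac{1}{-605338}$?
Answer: $- \frac{2920570011235}{605338} \approx -4.8247 \cdot 10^{6}$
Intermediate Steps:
$-4824693 + \frac{1}{-605338} = -4824693 - \frac{1}{605338} = - \frac{2920570011235}{605338}$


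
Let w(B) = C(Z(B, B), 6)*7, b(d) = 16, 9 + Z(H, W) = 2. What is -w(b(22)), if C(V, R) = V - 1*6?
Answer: 91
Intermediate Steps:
Z(H, W) = -7 (Z(H, W) = -9 + 2 = -7)
C(V, R) = -6 + V (C(V, R) = V - 6 = -6 + V)
w(B) = -91 (w(B) = (-6 - 7)*7 = -13*7 = -91)
-w(b(22)) = -1*(-91) = 91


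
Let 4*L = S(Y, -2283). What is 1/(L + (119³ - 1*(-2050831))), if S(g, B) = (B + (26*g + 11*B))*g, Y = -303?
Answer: 2/12815991 ≈ 1.5605e-7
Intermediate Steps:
S(g, B) = g*(12*B + 26*g) (S(g, B) = (B + (11*B + 26*g))*g = (12*B + 26*g)*g = g*(12*B + 26*g))
L = 5344011/2 (L = (2*(-303)*(6*(-2283) + 13*(-303)))/4 = (2*(-303)*(-13698 - 3939))/4 = (2*(-303)*(-17637))/4 = (¼)*10688022 = 5344011/2 ≈ 2.6720e+6)
1/(L + (119³ - 1*(-2050831))) = 1/(5344011/2 + (119³ - 1*(-2050831))) = 1/(5344011/2 + (1685159 + 2050831)) = 1/(5344011/2 + 3735990) = 1/(12815991/2) = 2/12815991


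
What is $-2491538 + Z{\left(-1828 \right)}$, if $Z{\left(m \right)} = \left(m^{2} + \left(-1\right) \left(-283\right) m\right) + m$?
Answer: $330894$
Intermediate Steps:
$Z{\left(m \right)} = m^{2} + 284 m$ ($Z{\left(m \right)} = \left(m^{2} + 283 m\right) + m = m^{2} + 284 m$)
$-2491538 + Z{\left(-1828 \right)} = -2491538 - 1828 \left(284 - 1828\right) = -2491538 - -2822432 = -2491538 + 2822432 = 330894$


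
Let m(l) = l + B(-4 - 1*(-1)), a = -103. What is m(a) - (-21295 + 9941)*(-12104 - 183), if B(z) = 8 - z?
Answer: -139506690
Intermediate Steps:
m(l) = 11 + l (m(l) = l + (8 - (-4 - 1*(-1))) = l + (8 - (-4 + 1)) = l + (8 - 1*(-3)) = l + (8 + 3) = l + 11 = 11 + l)
m(a) - (-21295 + 9941)*(-12104 - 183) = (11 - 103) - (-21295 + 9941)*(-12104 - 183) = -92 - (-11354)*(-12287) = -92 - 1*139506598 = -92 - 139506598 = -139506690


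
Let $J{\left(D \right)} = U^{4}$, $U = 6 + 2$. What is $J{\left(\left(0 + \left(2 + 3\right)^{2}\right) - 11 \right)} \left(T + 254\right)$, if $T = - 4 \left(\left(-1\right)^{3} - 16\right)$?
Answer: $1318912$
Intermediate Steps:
$U = 8$
$J{\left(D \right)} = 4096$ ($J{\left(D \right)} = 8^{4} = 4096$)
$T = 68$ ($T = - 4 \left(-1 - 16\right) = \left(-4\right) \left(-17\right) = 68$)
$J{\left(\left(0 + \left(2 + 3\right)^{2}\right) - 11 \right)} \left(T + 254\right) = 4096 \left(68 + 254\right) = 4096 \cdot 322 = 1318912$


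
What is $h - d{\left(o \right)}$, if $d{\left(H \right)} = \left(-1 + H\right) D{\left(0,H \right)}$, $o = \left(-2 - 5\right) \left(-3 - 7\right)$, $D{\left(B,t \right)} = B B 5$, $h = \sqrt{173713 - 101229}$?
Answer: $2 \sqrt{18121} \approx 269.23$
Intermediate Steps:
$h = 2 \sqrt{18121}$ ($h = \sqrt{72484} = 2 \sqrt{18121} \approx 269.23$)
$D{\left(B,t \right)} = 5 B^{2}$ ($D{\left(B,t \right)} = B^{2} \cdot 5 = 5 B^{2}$)
$o = 70$ ($o = \left(-7\right) \left(-10\right) = 70$)
$d{\left(H \right)} = 0$ ($d{\left(H \right)} = \left(-1 + H\right) 5 \cdot 0^{2} = \left(-1 + H\right) 5 \cdot 0 = \left(-1 + H\right) 0 = 0$)
$h - d{\left(o \right)} = 2 \sqrt{18121} - 0 = 2 \sqrt{18121} + 0 = 2 \sqrt{18121}$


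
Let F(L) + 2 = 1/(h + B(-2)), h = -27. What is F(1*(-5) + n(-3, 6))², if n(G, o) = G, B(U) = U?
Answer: 3481/841 ≈ 4.1391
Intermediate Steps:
F(L) = -59/29 (F(L) = -2 + 1/(-27 - 2) = -2 + 1/(-29) = -2 - 1/29 = -59/29)
F(1*(-5) + n(-3, 6))² = (-59/29)² = 3481/841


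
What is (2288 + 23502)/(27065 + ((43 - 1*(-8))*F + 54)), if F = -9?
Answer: 2579/2666 ≈ 0.96737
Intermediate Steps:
(2288 + 23502)/(27065 + ((43 - 1*(-8))*F + 54)) = (2288 + 23502)/(27065 + ((43 - 1*(-8))*(-9) + 54)) = 25790/(27065 + ((43 + 8)*(-9) + 54)) = 25790/(27065 + (51*(-9) + 54)) = 25790/(27065 + (-459 + 54)) = 25790/(27065 - 405) = 25790/26660 = 25790*(1/26660) = 2579/2666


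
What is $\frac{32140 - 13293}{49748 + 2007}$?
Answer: $\frac{18847}{51755} \approx 0.36416$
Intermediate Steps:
$\frac{32140 - 13293}{49748 + 2007} = \frac{18847}{51755}$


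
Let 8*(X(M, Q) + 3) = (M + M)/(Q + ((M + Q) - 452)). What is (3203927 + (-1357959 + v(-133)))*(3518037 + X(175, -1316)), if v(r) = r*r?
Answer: 76290371194632993/11636 ≈ 6.5564e+12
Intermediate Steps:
v(r) = r²
X(M, Q) = -3 + M/(4*(-452 + M + 2*Q)) (X(M, Q) = -3 + ((M + M)/(Q + ((M + Q) - 452)))/8 = -3 + ((2*M)/(Q + (-452 + M + Q)))/8 = -3 + ((2*M)/(-452 + M + 2*Q))/8 = -3 + (2*M/(-452 + M + 2*Q))/8 = -3 + M/(4*(-452 + M + 2*Q)))
(3203927 + (-1357959 + v(-133)))*(3518037 + X(175, -1316)) = (3203927 + (-1357959 + (-133)²))*(3518037 + (5424 - 24*(-1316) - 11*175)/(4*(-452 + 175 + 2*(-1316)))) = (3203927 + (-1357959 + 17689))*(3518037 + (5424 + 31584 - 1925)/(4*(-452 + 175 - 2632))) = (3203927 - 1340270)*(3518037 + (¼)*35083/(-2909)) = 1863657*(3518037 + (¼)*(-1/2909)*35083) = 1863657*(3518037 - 35083/11636) = 1863657*(40935843449/11636) = 76290371194632993/11636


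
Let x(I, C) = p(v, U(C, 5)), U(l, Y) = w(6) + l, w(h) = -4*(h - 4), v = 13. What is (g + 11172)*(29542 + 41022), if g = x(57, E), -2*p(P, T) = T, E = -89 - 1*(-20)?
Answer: 791057722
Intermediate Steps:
E = -69 (E = -89 + 20 = -69)
w(h) = 16 - 4*h (w(h) = -4*(-4 + h) = 16 - 4*h)
U(l, Y) = -8 + l (U(l, Y) = (16 - 4*6) + l = (16 - 24) + l = -8 + l)
p(P, T) = -T/2
x(I, C) = 4 - C/2 (x(I, C) = -(-8 + C)/2 = 4 - C/2)
g = 77/2 (g = 4 - 1/2*(-69) = 4 + 69/2 = 77/2 ≈ 38.500)
(g + 11172)*(29542 + 41022) = (77/2 + 11172)*(29542 + 41022) = (22421/2)*70564 = 791057722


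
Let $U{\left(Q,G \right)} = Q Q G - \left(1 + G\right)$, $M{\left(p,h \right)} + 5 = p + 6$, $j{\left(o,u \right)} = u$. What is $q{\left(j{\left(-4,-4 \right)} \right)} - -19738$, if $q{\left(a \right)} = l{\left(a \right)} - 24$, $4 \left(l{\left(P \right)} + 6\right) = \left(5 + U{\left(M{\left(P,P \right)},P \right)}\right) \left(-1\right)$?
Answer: $19715$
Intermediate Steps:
$M{\left(p,h \right)} = 1 + p$ ($M{\left(p,h \right)} = -5 + \left(p + 6\right) = -5 + \left(6 + p\right) = 1 + p$)
$U{\left(Q,G \right)} = -1 - G + G Q^{2}$ ($U{\left(Q,G \right)} = Q^{2} G - \left(1 + G\right) = G Q^{2} - \left(1 + G\right) = -1 - G + G Q^{2}$)
$l{\left(P \right)} = -7 + \frac{P}{4} - \frac{P \left(1 + P\right)^{2}}{4}$ ($l{\left(P \right)} = -6 + \frac{\left(5 - \left(1 + P - P \left(1 + P\right)^{2}\right)\right) \left(-1\right)}{4} = -6 + \frac{\left(4 - P + P \left(1 + P\right)^{2}\right) \left(-1\right)}{4} = -6 + \frac{-4 + P - P \left(1 + P\right)^{2}}{4} = -6 - \left(1 - \frac{P}{4} + \frac{P \left(1 + P\right)^{2}}{4}\right) = -7 + \frac{P}{4} - \frac{P \left(1 + P\right)^{2}}{4}$)
$q{\left(a \right)} = -31 + \frac{a}{4} - \frac{a \left(1 + a\right)^{2}}{4}$ ($q{\left(a \right)} = \left(-7 + \frac{a}{4} - \frac{a \left(1 + a\right)^{2}}{4}\right) - 24 = -31 + \frac{a}{4} - \frac{a \left(1 + a\right)^{2}}{4}$)
$q{\left(j{\left(-4,-4 \right)} \right)} - -19738 = \left(-31 + \frac{1}{4} \left(-4\right) - - \left(1 - 4\right)^{2}\right) - -19738 = \left(-31 - 1 - - \left(-3\right)^{2}\right) + 19738 = \left(-31 - 1 - \left(-1\right) 9\right) + 19738 = \left(-31 - 1 + 9\right) + 19738 = -23 + 19738 = 19715$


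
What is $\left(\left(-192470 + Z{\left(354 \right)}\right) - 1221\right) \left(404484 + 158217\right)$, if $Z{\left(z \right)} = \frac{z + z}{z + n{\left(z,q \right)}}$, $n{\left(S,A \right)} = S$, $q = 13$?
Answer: $-108989556690$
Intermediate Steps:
$Z{\left(z \right)} = 1$ ($Z{\left(z \right)} = \frac{z + z}{z + z} = \frac{2 z}{2 z} = 2 z \frac{1}{2 z} = 1$)
$\left(\left(-192470 + Z{\left(354 \right)}\right) - 1221\right) \left(404484 + 158217\right) = \left(\left(-192470 + 1\right) - 1221\right) \left(404484 + 158217\right) = \left(-192469 - 1221\right) 562701 = \left(-193690\right) 562701 = -108989556690$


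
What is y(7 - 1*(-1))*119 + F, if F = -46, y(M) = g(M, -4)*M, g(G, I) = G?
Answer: 7570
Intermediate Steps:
y(M) = M**2 (y(M) = M*M = M**2)
y(7 - 1*(-1))*119 + F = (7 - 1*(-1))**2*119 - 46 = (7 + 1)**2*119 - 46 = 8**2*119 - 46 = 64*119 - 46 = 7616 - 46 = 7570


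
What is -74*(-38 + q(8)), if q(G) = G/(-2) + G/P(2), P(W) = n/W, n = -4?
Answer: 3404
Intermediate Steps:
P(W) = -4/W
q(G) = -G (q(G) = G/(-2) + G/((-4/2)) = G*(-½) + G/((-4*½)) = -G/2 + G/(-2) = -G/2 + G*(-½) = -G/2 - G/2 = -G)
-74*(-38 + q(8)) = -74*(-38 - 1*8) = -74*(-38 - 8) = -74*(-46) = 3404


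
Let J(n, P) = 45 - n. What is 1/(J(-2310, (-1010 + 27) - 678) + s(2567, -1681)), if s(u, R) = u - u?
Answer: 1/2355 ≈ 0.00042463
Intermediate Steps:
s(u, R) = 0
1/(J(-2310, (-1010 + 27) - 678) + s(2567, -1681)) = 1/((45 - 1*(-2310)) + 0) = 1/((45 + 2310) + 0) = 1/(2355 + 0) = 1/2355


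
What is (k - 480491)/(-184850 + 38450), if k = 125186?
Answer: 23687/9760 ≈ 2.4269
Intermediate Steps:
(k - 480491)/(-184850 + 38450) = (125186 - 480491)/(-184850 + 38450) = -355305/(-146400) = -355305*(-1/146400) = 23687/9760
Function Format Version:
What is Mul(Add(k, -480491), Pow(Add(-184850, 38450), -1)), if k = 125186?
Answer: Rational(23687, 9760) ≈ 2.4269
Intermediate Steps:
Mul(Add(k, -480491), Pow(Add(-184850, 38450), -1)) = Mul(Add(125186, -480491), Pow(Add(-184850, 38450), -1)) = Mul(-355305, Pow(-146400, -1)) = Mul(-355305, Rational(-1, 146400)) = Rational(23687, 9760)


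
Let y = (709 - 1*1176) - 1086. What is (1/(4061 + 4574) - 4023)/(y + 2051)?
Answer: -17369302/2150115 ≈ -8.0783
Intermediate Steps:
y = -1553 (y = (709 - 1176) - 1086 = -467 - 1086 = -1553)
(1/(4061 + 4574) - 4023)/(y + 2051) = (1/(4061 + 4574) - 4023)/(-1553 + 2051) = (1/8635 - 4023)/498 = (1/8635 - 4023)*(1/498) = -34738604/8635*1/498 = -17369302/2150115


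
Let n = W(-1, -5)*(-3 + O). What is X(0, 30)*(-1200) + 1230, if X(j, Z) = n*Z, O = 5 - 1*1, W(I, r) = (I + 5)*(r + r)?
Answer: 1441230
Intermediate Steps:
W(I, r) = 2*r*(5 + I) (W(I, r) = (5 + I)*(2*r) = 2*r*(5 + I))
O = 4 (O = 5 - 1 = 4)
n = -40 (n = (2*(-5)*(5 - 1))*(-3 + 4) = (2*(-5)*4)*1 = -40*1 = -40)
X(j, Z) = -40*Z
X(0, 30)*(-1200) + 1230 = -40*30*(-1200) + 1230 = -1200*(-1200) + 1230 = 1440000 + 1230 = 1441230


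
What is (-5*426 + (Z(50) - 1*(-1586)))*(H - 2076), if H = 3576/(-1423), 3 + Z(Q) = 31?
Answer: 1526185584/1423 ≈ 1.0725e+6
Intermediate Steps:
Z(Q) = 28 (Z(Q) = -3 + 31 = 28)
H = -3576/1423 (H = 3576*(-1/1423) = -3576/1423 ≈ -2.5130)
(-5*426 + (Z(50) - 1*(-1586)))*(H - 2076) = (-5*426 + (28 - 1*(-1586)))*(-3576/1423 - 2076) = (-2130 + (28 + 1586))*(-2957724/1423) = (-2130 + 1614)*(-2957724/1423) = -516*(-2957724/1423) = 1526185584/1423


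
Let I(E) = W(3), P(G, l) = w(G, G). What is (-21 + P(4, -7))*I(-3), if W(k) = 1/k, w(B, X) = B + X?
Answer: -13/3 ≈ -4.3333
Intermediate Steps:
P(G, l) = 2*G (P(G, l) = G + G = 2*G)
W(k) = 1/k
I(E) = ⅓ (I(E) = 1/3 = ⅓)
(-21 + P(4, -7))*I(-3) = (-21 + 2*4)*(⅓) = (-21 + 8)*(⅓) = -13*⅓ = -13/3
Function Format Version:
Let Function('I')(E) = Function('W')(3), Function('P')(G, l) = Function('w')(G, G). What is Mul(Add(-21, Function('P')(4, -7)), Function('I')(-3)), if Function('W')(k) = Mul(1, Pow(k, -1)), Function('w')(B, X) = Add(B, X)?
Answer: Rational(-13, 3) ≈ -4.3333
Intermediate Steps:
Function('P')(G, l) = Mul(2, G) (Function('P')(G, l) = Add(G, G) = Mul(2, G))
Function('W')(k) = Pow(k, -1)
Function('I')(E) = Rational(1, 3) (Function('I')(E) = Pow(3, -1) = Rational(1, 3))
Mul(Add(-21, Function('P')(4, -7)), Function('I')(-3)) = Mul(Add(-21, Mul(2, 4)), Rational(1, 3)) = Mul(Add(-21, 8), Rational(1, 3)) = Mul(-13, Rational(1, 3)) = Rational(-13, 3)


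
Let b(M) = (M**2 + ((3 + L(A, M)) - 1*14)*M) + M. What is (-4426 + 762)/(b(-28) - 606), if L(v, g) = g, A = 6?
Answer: -1832/621 ≈ -2.9501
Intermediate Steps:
b(M) = M + M**2 + M*(-11 + M) (b(M) = (M**2 + ((3 + M) - 1*14)*M) + M = (M**2 + ((3 + M) - 14)*M) + M = (M**2 + (-11 + M)*M) + M = (M**2 + M*(-11 + M)) + M = M + M**2 + M*(-11 + M))
(-4426 + 762)/(b(-28) - 606) = (-4426 + 762)/(2*(-28)*(-5 - 28) - 606) = -3664/(2*(-28)*(-33) - 606) = -3664/(1848 - 606) = -3664/1242 = -3664*1/1242 = -1832/621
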